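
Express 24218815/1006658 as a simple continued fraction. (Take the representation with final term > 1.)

24218815 = 24*1006658 + 59023
1006658 = 17*59023 + 3267
59023 = 18*3267 + 217
3267 = 15*217 + 12
217 = 18*12 + 1
12 = 12*1 + 0  (stop)
So 24218815/1006658 = [24; 17, 18, 15, 18, 12].

[24; 17, 18, 15, 18, 12]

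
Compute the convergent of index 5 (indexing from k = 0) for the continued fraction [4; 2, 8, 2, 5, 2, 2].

Using pₖ = aₖpₖ₋₁ + pₖ₋₂, qₖ = aₖqₖ₋₁ + qₖ₋₂ (with p₋₁=1, p₋₂=0, q₋₁=0, q₋₂=1):
  k=0: a=4, p=4, q=1
  k=1: a=2, p=9, q=2
  k=2: a=8, p=76, q=17
  k=3: a=2, p=161, q=36
  k=4: a=5, p=881, q=197
  k=5: a=2, p=1923, q=430

1923/430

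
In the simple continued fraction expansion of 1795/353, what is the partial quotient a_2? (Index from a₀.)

1795 = 5·353 + 30   →  a_0 = 5
353 = 11·30 + 23   →  a_1 = 11
30 = 1·23 + 7   →  a_2 = 1

1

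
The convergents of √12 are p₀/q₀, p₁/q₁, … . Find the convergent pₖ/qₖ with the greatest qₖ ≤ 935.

√12 = [3; 2, 6, …] (period length 2).
Convergents:
  p_0/q_0 = 3/1
  p_1/q_1 = 7/2
  p_2/q_2 = 45/13
  p_3/q_3 = 97/28
  p_4/q_4 = 627/181
  p_5/q_5 = 1351/390
  p_6/q_6 = 8733/2521
q_5 = 390 ≤ 935 < 2521 = q_6, so the answer is 1351/390.

1351/390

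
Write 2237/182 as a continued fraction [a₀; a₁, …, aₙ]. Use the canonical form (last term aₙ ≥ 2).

[12; 3, 2, 3, 3, 2]

2237 = 12·182 + 53
182 = 3·53 + 23
53 = 2·23 + 7
23 = 3·7 + 2
7 = 3·2 + 1
2 = 2·1 + 0  (stop)
So 2237/182 = [12; 3, 2, 3, 3, 2].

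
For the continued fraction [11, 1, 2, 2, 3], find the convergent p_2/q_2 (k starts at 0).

Using pₖ = aₖpₖ₋₁ + pₖ₋₂, qₖ = aₖqₖ₋₁ + qₖ₋₂ (with p₋₁=1, p₋₂=0, q₋₁=0, q₋₂=1):
  k=0: a=11, p=11, q=1
  k=1: a=1, p=12, q=1
  k=2: a=2, p=35, q=3

35/3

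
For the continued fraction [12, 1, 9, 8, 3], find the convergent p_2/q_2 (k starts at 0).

Using pₖ = aₖpₖ₋₁ + pₖ₋₂, qₖ = aₖqₖ₋₁ + qₖ₋₂ (with p₋₁=1, p₋₂=0, q₋₁=0, q₋₂=1):
  k=0: a=12, p=12, q=1
  k=1: a=1, p=13, q=1
  k=2: a=9, p=129, q=10

129/10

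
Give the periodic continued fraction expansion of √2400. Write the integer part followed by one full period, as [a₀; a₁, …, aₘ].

a₀ = ⌊√2400⌋ = 48.

[48; 1, 96]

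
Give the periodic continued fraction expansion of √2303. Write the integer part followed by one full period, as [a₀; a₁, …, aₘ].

[47; 1, 94]

a₀ = ⌊√2303⌋ = 47.
With m₀=0, d₀=1 and mₖ₊₁ = dₖaₖ − mₖ, dₖ₊₁ = (n − mₖ₊₁²)/dₖ, aₖ₊₁ = ⌊(a₀+mₖ₊₁)/dₖ₊₁⌋:
  k=1: m=47, d=94, a=1
  k=2: m=47, d=1, a=94
d=1 and a=2a₀=94 at k=2, so the next step gives (m, d) = (47, 94) again — its k=1 value — and the period has length 2.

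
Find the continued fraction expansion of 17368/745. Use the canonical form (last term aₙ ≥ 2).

[23; 3, 5, 15, 3]

17368 = 23×745 + 233
745 = 3×233 + 46
233 = 5×46 + 3
46 = 15×3 + 1
3 = 3×1 + 0  (stop)
So 17368/745 = [23; 3, 5, 15, 3].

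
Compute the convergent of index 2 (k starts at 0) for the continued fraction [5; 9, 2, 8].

Using pₖ = aₖpₖ₋₁ + pₖ₋₂, qₖ = aₖqₖ₋₁ + qₖ₋₂ (with p₋₁=1, p₋₂=0, q₋₁=0, q₋₂=1):
  k=0: a=5, p=5, q=1
  k=1: a=9, p=46, q=9
  k=2: a=2, p=97, q=19

97/19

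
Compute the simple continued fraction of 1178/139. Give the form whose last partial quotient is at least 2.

[8; 2, 9, 2, 3]

1178 = 8·139 + 66
139 = 2·66 + 7
66 = 9·7 + 3
7 = 2·3 + 1
3 = 3·1 + 0  (stop)
So 1178/139 = [8; 2, 9, 2, 3].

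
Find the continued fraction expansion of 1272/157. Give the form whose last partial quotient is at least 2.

[8; 9, 1, 4, 3]

1272 = 8*157 + 16
157 = 9*16 + 13
16 = 1*13 + 3
13 = 4*3 + 1
3 = 3*1 + 0  (stop)
So 1272/157 = [8; 9, 1, 4, 3].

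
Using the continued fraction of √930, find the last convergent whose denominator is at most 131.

√930 = [30; 2, 60, …] (period length 2).
Convergents:
  p_0/q_0 = 30/1
  p_1/q_1 = 61/2
  p_2/q_2 = 3690/121
  p_3/q_3 = 7441/244
q_2 = 121 ≤ 131 < 244 = q_3, so the answer is 3690/121.

3690/121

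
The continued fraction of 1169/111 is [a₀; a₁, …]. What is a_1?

1

1169 = 10·111 + 59   →  a_0 = 10
111 = 1·59 + 52   →  a_1 = 1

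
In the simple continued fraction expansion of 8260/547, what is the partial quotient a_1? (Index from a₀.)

8260 = 15·547 + 55   →  a_0 = 15
547 = 9·55 + 52   →  a_1 = 9

9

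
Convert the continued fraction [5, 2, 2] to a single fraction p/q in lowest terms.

27/5

Using pₖ = aₖpₖ₋₁ + pₖ₋₂ and qₖ = aₖqₖ₋₁ + qₖ₋₂:
  k=0: a=5, p=5, q=1
  k=1: a=2, p=11, q=2
  k=2: a=2, p=27, q=5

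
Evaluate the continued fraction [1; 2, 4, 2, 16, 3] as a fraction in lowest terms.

Fold from the inside: start with 3/1.
  16 + 1/3 = 49/3
  2 + 3/49 = 101/49
  4 + 49/101 = 453/101
  2 + 101/453 = 1007/453
  1 + 453/1007 = 1460/1007

1460/1007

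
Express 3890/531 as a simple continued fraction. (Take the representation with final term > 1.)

3890 = 7·531 + 173
531 = 3·173 + 12
173 = 14·12 + 5
12 = 2·5 + 2
5 = 2·2 + 1
2 = 2·1 + 0  (stop)
So 3890/531 = [7; 3, 14, 2, 2, 2].

[7; 3, 14, 2, 2, 2]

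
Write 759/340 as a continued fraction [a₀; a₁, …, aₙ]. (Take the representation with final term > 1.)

759 = 2×340 + 79
340 = 4×79 + 24
79 = 3×24 + 7
24 = 3×7 + 3
7 = 2×3 + 1
3 = 3×1 + 0  (stop)
So 759/340 = [2; 4, 3, 3, 2, 3].

[2; 4, 3, 3, 2, 3]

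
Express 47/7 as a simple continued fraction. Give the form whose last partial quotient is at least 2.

47 = 6×7 + 5
7 = 1×5 + 2
5 = 2×2 + 1
2 = 2×1 + 0  (stop)
So 47/7 = [6; 1, 2, 2].

[6; 1, 2, 2]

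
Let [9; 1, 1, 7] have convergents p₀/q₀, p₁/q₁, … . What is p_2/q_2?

Using pₖ = aₖpₖ₋₁ + pₖ₋₂, qₖ = aₖqₖ₋₁ + qₖ₋₂ (with p₋₁=1, p₋₂=0, q₋₁=0, q₋₂=1):
  k=0: a=9, p=9, q=1
  k=1: a=1, p=10, q=1
  k=2: a=1, p=19, q=2

19/2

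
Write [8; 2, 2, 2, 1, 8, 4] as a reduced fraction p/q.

Fold from the inside: start with 4/1.
  8 + 1/4 = 33/4
  1 + 4/33 = 37/33
  2 + 33/37 = 107/37
  2 + 37/107 = 251/107
  2 + 107/251 = 609/251
  8 + 251/609 = 5123/609

5123/609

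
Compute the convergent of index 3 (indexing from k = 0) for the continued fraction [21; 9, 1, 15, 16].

Using pₖ = aₖpₖ₋₁ + pₖ₋₂, qₖ = aₖqₖ₋₁ + qₖ₋₂ (with p₋₁=1, p₋₂=0, q₋₁=0, q₋₂=1):
  k=0: a=21, p=21, q=1
  k=1: a=9, p=190, q=9
  k=2: a=1, p=211, q=10
  k=3: a=15, p=3355, q=159

3355/159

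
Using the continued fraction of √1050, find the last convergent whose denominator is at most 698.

8749/270

√1050 = [32; 2, 2, 10, 2, 2, 64, …] (period length 6).
Convergents:
  p_0/q_0 = 32/1
  p_1/q_1 = 65/2
  p_2/q_2 = 162/5
  p_3/q_3 = 1685/52
  p_4/q_4 = 3532/109
  p_5/q_5 = 8749/270
  p_6/q_6 = 563468/17389
q_5 = 270 ≤ 698 < 17389 = q_6, so the answer is 8749/270.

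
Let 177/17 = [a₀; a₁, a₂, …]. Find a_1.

177 = 10·17 + 7   →  a_0 = 10
17 = 2·7 + 3   →  a_1 = 2

2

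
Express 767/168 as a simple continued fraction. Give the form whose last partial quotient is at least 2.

[4; 1, 1, 3, 3, 7]

767 = 4·168 + 95
168 = 1·95 + 73
95 = 1·73 + 22
73 = 3·22 + 7
22 = 3·7 + 1
7 = 7·1 + 0  (stop)
So 767/168 = [4; 1, 1, 3, 3, 7].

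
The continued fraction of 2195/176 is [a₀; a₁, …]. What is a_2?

8

2195 = 12·176 + 83   →  a_0 = 12
176 = 2·83 + 10   →  a_1 = 2
83 = 8·10 + 3   →  a_2 = 8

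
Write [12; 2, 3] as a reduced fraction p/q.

87/7

Using pₖ = aₖpₖ₋₁ + pₖ₋₂ and qₖ = aₖqₖ₋₁ + qₖ₋₂:
  k=0: a=12, p=12, q=1
  k=1: a=2, p=25, q=2
  k=2: a=3, p=87, q=7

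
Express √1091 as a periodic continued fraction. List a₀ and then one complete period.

a₀ = ⌊√1091⌋ = 33.
With m₀=0, d₀=1 and mₖ₊₁ = dₖaₖ − mₖ, dₖ₊₁ = (n − mₖ₊₁²)/dₖ, aₖ₊₁ = ⌊(a₀+mₖ₊₁)/dₖ₊₁⌋:
  k=1: m=33, d=2, a=33
  k=2: m=33, d=1, a=66
d=1 and a=2a₀=66 at k=2, so the next step gives (m, d) = (33, 2) again — its k=1 value — and the period has length 2.

[33; 33, 66]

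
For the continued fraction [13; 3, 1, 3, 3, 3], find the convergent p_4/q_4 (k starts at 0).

Using pₖ = aₖpₖ₋₁ + pₖ₋₂, qₖ = aₖqₖ₋₁ + qₖ₋₂ (with p₋₁=1, p₋₂=0, q₋₁=0, q₋₂=1):
  k=0: a=13, p=13, q=1
  k=1: a=3, p=40, q=3
  k=2: a=1, p=53, q=4
  k=3: a=3, p=199, q=15
  k=4: a=3, p=650, q=49

650/49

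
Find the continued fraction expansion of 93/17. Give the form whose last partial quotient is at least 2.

93 = 5×17 + 8
17 = 2×8 + 1
8 = 8×1 + 0  (stop)
So 93/17 = [5; 2, 8].

[5; 2, 8]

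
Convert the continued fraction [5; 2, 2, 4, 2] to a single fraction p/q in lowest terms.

265/49

Fold from the inside: start with 2/1.
  4 + 1/2 = 9/2
  2 + 2/9 = 20/9
  2 + 9/20 = 49/20
  5 + 20/49 = 265/49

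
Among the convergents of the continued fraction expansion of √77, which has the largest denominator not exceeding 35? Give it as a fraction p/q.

272/31

√77 = [8; 1, 3, 2, 3, 1, 16, …] (period length 6).
Convergents:
  p_0/q_0 = 8/1
  p_1/q_1 = 9/1
  p_2/q_2 = 35/4
  p_3/q_3 = 79/9
  p_4/q_4 = 272/31
  p_5/q_5 = 351/40
q_4 = 31 ≤ 35 < 40 = q_5, so the answer is 272/31.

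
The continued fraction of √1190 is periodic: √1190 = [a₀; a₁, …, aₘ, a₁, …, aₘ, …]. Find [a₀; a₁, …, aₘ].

a₀ = ⌊√1190⌋ = 34.
With m₀=0, d₀=1 and mₖ₊₁ = dₖaₖ − mₖ, dₖ₊₁ = (n − mₖ₊₁²)/dₖ, aₖ₊₁ = ⌊(a₀+mₖ₊₁)/dₖ₊₁⌋:
  k=1: m=34, d=34, a=2
  k=2: m=34, d=1, a=68
d=1 and a=2a₀=68 at k=2, so the next step gives (m, d) = (34, 34) again — its k=1 value — and the period has length 2.

[34; 2, 68]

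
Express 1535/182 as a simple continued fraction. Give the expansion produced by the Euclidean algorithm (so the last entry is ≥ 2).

[8; 2, 3, 3, 2, 3]

1535 = 8*182 + 79
182 = 2*79 + 24
79 = 3*24 + 7
24 = 3*7 + 3
7 = 2*3 + 1
3 = 3*1 + 0  (stop)
So 1535/182 = [8; 2, 3, 3, 2, 3].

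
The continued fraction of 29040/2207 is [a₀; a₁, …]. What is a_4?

3

29040 = 13·2207 + 349   →  a_0 = 13
2207 = 6·349 + 113   →  a_1 = 6
349 = 3·113 + 10   →  a_2 = 3
113 = 11·10 + 3   →  a_3 = 11
10 = 3·3 + 1   →  a_4 = 3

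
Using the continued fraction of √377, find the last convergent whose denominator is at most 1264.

18135/934

√377 = [19; 2, 2, 2, 38, …] (period length 4).
Convergents:
  p_0/q_0 = 19/1
  p_1/q_1 = 39/2
  p_2/q_2 = 97/5
  p_3/q_3 = 233/12
  p_4/q_4 = 8951/461
  p_5/q_5 = 18135/934
  p_6/q_6 = 45221/2329
q_5 = 934 ≤ 1264 < 2329 = q_6, so the answer is 18135/934.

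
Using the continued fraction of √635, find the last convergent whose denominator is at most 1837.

31751/1260

√635 = [25; 5, 50, …] (period length 2).
Convergents:
  p_0/q_0 = 25/1
  p_1/q_1 = 126/5
  p_2/q_2 = 6325/251
  p_3/q_3 = 31751/1260
  p_4/q_4 = 1593875/63251
q_3 = 1260 ≤ 1837 < 63251 = q_4, so the answer is 31751/1260.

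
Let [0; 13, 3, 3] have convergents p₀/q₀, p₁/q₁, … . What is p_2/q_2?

3/40

Using pₖ = aₖpₖ₋₁ + pₖ₋₂, qₖ = aₖqₖ₋₁ + qₖ₋₂ (with p₋₁=1, p₋₂=0, q₋₁=0, q₋₂=1):
  k=0: a=0, p=0, q=1
  k=1: a=13, p=1, q=13
  k=2: a=3, p=3, q=40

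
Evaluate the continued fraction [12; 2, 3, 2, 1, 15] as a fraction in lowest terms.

4489/361

Fold from the inside: start with 15/1.
  1 + 1/15 = 16/15
  2 + 15/16 = 47/16
  3 + 16/47 = 157/47
  2 + 47/157 = 361/157
  12 + 157/361 = 4489/361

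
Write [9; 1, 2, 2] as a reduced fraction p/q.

68/7

Using pₖ = aₖpₖ₋₁ + pₖ₋₂ and qₖ = aₖqₖ₋₁ + qₖ₋₂:
  k=0: a=9, p=9, q=1
  k=1: a=1, p=10, q=1
  k=2: a=2, p=29, q=3
  k=3: a=2, p=68, q=7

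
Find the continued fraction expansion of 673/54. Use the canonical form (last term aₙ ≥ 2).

673 = 12×54 + 25
54 = 2×25 + 4
25 = 6×4 + 1
4 = 4×1 + 0  (stop)
So 673/54 = [12; 2, 6, 4].

[12; 2, 6, 4]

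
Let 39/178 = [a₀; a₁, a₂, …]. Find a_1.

39 = 0·178 + 39   →  a_0 = 0
178 = 4·39 + 22   →  a_1 = 4

4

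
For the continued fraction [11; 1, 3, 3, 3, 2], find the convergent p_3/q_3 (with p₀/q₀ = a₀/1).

Using pₖ = aₖpₖ₋₁ + pₖ₋₂, qₖ = aₖqₖ₋₁ + qₖ₋₂ (with p₋₁=1, p₋₂=0, q₋₁=0, q₋₂=1):
  k=0: a=11, p=11, q=1
  k=1: a=1, p=12, q=1
  k=2: a=3, p=47, q=4
  k=3: a=3, p=153, q=13

153/13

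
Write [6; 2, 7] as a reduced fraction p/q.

Fold from the inside: start with 7/1.
  2 + 1/7 = 15/7
  6 + 7/15 = 97/15

97/15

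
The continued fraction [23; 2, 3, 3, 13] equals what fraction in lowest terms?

Using pₖ = aₖpₖ₋₁ + pₖ₋₂ and qₖ = aₖqₖ₋₁ + qₖ₋₂:
  k=0: a=23, p=23, q=1
  k=1: a=2, p=47, q=2
  k=2: a=3, p=164, q=7
  k=3: a=3, p=539, q=23
  k=4: a=13, p=7171, q=306

7171/306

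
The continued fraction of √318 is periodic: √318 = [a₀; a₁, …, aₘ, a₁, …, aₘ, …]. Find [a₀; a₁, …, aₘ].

a₀ = ⌊√318⌋ = 17.
With m₀=0, d₀=1 and mₖ₊₁ = dₖaₖ − mₖ, dₖ₊₁ = (n − mₖ₊₁²)/dₖ, aₖ₊₁ = ⌊(a₀+mₖ₊₁)/dₖ₊₁⌋:
  k=1: m=17, d=29, a=1
  k=2: m=12, d=6, a=4
  k=3: m=12, d=29, a=1
  k=4: m=17, d=1, a=34
d=1 and a=2a₀=34 at k=4, so the next step gives (m, d) = (17, 29) again — its k=1 value — and the period has length 4.

[17; 1, 4, 1, 34]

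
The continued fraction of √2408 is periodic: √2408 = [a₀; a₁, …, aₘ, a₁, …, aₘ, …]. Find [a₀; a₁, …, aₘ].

[49; 14, 98]

a₀ = ⌊√2408⌋ = 49.
With m₀=0, d₀=1 and mₖ₊₁ = dₖaₖ − mₖ, dₖ₊₁ = (n − mₖ₊₁²)/dₖ, aₖ₊₁ = ⌊(a₀+mₖ₊₁)/dₖ₊₁⌋:
  k=1: m=49, d=7, a=14
  k=2: m=49, d=1, a=98
d=1 and a=2a₀=98 at k=2, so the next step gives (m, d) = (49, 7) again — its k=1 value — and the period has length 2.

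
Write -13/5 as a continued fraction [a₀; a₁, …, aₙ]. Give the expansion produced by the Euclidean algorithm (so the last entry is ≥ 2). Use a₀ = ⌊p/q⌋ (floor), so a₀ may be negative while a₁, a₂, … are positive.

-13 = -3·5 + 2
5 = 2·2 + 1
2 = 2·1 + 0  (stop)
So -13/5 = [-3; 2, 2].

[-3; 2, 2]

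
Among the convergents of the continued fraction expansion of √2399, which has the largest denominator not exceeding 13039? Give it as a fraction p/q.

√2399 = [48; 1, 47, 1, 96, …] (period length 4).
Convergents:
  p_0/q_0 = 48/1
  p_1/q_1 = 49/1
  p_2/q_2 = 2351/48
  p_3/q_3 = 2400/49
  p_4/q_4 = 232751/4752
  p_5/q_5 = 235151/4801
  p_6/q_6 = 11284848/230399
q_5 = 4801 ≤ 13039 < 230399 = q_6, so the answer is 235151/4801.

235151/4801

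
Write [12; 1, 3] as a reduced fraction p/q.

51/4

Fold from the inside: start with 3/1.
  1 + 1/3 = 4/3
  12 + 3/4 = 51/4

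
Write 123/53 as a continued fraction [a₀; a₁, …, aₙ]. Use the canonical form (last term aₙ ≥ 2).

[2; 3, 8, 2]

123 = 2×53 + 17
53 = 3×17 + 2
17 = 8×2 + 1
2 = 2×1 + 0  (stop)
So 123/53 = [2; 3, 8, 2].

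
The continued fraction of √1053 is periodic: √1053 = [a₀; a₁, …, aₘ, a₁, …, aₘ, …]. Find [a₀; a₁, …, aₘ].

a₀ = ⌊√1053⌋ = 32.
With m₀=0, d₀=1 and mₖ₊₁ = dₖaₖ − mₖ, dₖ₊₁ = (n − mₖ₊₁²)/dₖ, aₖ₊₁ = ⌊(a₀+mₖ₊₁)/dₖ₊₁⌋:
  k=1: m=32, d=29, a=2
  k=2: m=26, d=13, a=4
  k=3: m=26, d=29, a=2
  k=4: m=32, d=1, a=64
d=1 and a=2a₀=64 at k=4, so the next step gives (m, d) = (32, 29) again — its k=1 value — and the period has length 4.

[32; 2, 4, 2, 64]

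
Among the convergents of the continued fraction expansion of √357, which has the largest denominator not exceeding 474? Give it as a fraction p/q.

√357 = [18; 1, 8, 2, 8, 1, 36, …] (period length 6).
Convergents:
  p_0/q_0 = 18/1
  p_1/q_1 = 19/1
  p_2/q_2 = 170/9
  p_3/q_3 = 359/19
  p_4/q_4 = 3042/161
  p_5/q_5 = 3401/180
  p_6/q_6 = 125478/6641
q_5 = 180 ≤ 474 < 6641 = q_6, so the answer is 3401/180.

3401/180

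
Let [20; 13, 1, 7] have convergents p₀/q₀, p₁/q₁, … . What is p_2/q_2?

Using pₖ = aₖpₖ₋₁ + pₖ₋₂, qₖ = aₖqₖ₋₁ + qₖ₋₂ (with p₋₁=1, p₋₂=0, q₋₁=0, q₋₂=1):
  k=0: a=20, p=20, q=1
  k=1: a=13, p=261, q=13
  k=2: a=1, p=281, q=14

281/14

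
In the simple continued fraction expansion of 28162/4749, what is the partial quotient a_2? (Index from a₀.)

28162 = 5·4749 + 4417   →  a_0 = 5
4749 = 1·4417 + 332   →  a_1 = 1
4417 = 13·332 + 101   →  a_2 = 13

13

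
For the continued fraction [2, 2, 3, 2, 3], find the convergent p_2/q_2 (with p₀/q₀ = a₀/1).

Using pₖ = aₖpₖ₋₁ + pₖ₋₂, qₖ = aₖqₖ₋₁ + qₖ₋₂ (with p₋₁=1, p₋₂=0, q₋₁=0, q₋₂=1):
  k=0: a=2, p=2, q=1
  k=1: a=2, p=5, q=2
  k=2: a=3, p=17, q=7

17/7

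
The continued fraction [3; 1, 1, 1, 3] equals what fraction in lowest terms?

40/11

Using pₖ = aₖpₖ₋₁ + pₖ₋₂ and qₖ = aₖqₖ₋₁ + qₖ₋₂:
  k=0: a=3, p=3, q=1
  k=1: a=1, p=4, q=1
  k=2: a=1, p=7, q=2
  k=3: a=1, p=11, q=3
  k=4: a=3, p=40, q=11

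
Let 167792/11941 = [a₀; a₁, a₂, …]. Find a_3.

167792 = 14·11941 + 618   →  a_0 = 14
11941 = 19·618 + 199   →  a_1 = 19
618 = 3·199 + 21   →  a_2 = 3
199 = 9·21 + 10   →  a_3 = 9

9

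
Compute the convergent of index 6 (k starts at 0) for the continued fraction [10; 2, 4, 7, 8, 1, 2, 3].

17936/1717

Using pₖ = aₖpₖ₋₁ + pₖ₋₂, qₖ = aₖqₖ₋₁ + qₖ₋₂ (with p₋₁=1, p₋₂=0, q₋₁=0, q₋₂=1):
  k=0: a=10, p=10, q=1
  k=1: a=2, p=21, q=2
  k=2: a=4, p=94, q=9
  k=3: a=7, p=679, q=65
  k=4: a=8, p=5526, q=529
  k=5: a=1, p=6205, q=594
  k=6: a=2, p=17936, q=1717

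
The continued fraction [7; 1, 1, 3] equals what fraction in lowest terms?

53/7

Fold from the inside: start with 3/1.
  1 + 1/3 = 4/3
  1 + 3/4 = 7/4
  7 + 4/7 = 53/7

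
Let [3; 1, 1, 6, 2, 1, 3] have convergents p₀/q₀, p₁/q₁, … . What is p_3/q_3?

46/13

Using pₖ = aₖpₖ₋₁ + pₖ₋₂, qₖ = aₖqₖ₋₁ + qₖ₋₂ (with p₋₁=1, p₋₂=0, q₋₁=0, q₋₂=1):
  k=0: a=3, p=3, q=1
  k=1: a=1, p=4, q=1
  k=2: a=1, p=7, q=2
  k=3: a=6, p=46, q=13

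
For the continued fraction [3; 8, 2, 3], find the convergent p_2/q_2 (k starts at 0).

53/17

Using pₖ = aₖpₖ₋₁ + pₖ₋₂, qₖ = aₖqₖ₋₁ + qₖ₋₂ (with p₋₁=1, p₋₂=0, q₋₁=0, q₋₂=1):
  k=0: a=3, p=3, q=1
  k=1: a=8, p=25, q=8
  k=2: a=2, p=53, q=17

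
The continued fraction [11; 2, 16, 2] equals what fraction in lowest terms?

781/68

Fold from the inside: start with 2/1.
  16 + 1/2 = 33/2
  2 + 2/33 = 68/33
  11 + 33/68 = 781/68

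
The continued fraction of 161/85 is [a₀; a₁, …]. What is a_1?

1

161 = 1·85 + 76   →  a_0 = 1
85 = 1·76 + 9   →  a_1 = 1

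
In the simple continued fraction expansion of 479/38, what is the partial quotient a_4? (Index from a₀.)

1

479 = 12·38 + 23   →  a_0 = 12
38 = 1·23 + 15   →  a_1 = 1
23 = 1·15 + 8   →  a_2 = 1
15 = 1·8 + 7   →  a_3 = 1
8 = 1·7 + 1   →  a_4 = 1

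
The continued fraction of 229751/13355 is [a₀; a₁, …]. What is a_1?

229751 = 17·13355 + 2716   →  a_0 = 17
13355 = 4·2716 + 2491   →  a_1 = 4

4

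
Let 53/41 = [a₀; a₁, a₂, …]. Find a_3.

53 = 1·41 + 12   →  a_0 = 1
41 = 3·12 + 5   →  a_1 = 3
12 = 2·5 + 2   →  a_2 = 2
5 = 2·2 + 1   →  a_3 = 2

2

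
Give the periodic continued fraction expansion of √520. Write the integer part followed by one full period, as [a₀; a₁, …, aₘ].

[22; 1, 4, 11, 4, 1, 44]

a₀ = ⌊√520⌋ = 22.
With m₀=0, d₀=1 and mₖ₊₁ = dₖaₖ − mₖ, dₖ₊₁ = (n − mₖ₊₁²)/dₖ, aₖ₊₁ = ⌊(a₀+mₖ₊₁)/dₖ₊₁⌋:
  k=1: m=22, d=36, a=1
  k=2: m=14, d=9, a=4
  k=3: m=22, d=4, a=11
  k=4: m=22, d=9, a=4
  k=5: m=14, d=36, a=1
  k=6: m=22, d=1, a=44
d=1 and a=2a₀=44 at k=6, so the next step gives (m, d) = (22, 36) again — its k=1 value — and the period has length 6.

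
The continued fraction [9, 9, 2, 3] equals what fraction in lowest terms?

Fold from the inside: start with 3/1.
  2 + 1/3 = 7/3
  9 + 3/7 = 66/7
  9 + 7/66 = 601/66

601/66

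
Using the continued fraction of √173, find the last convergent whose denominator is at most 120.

√173 = [13; 6, 1, 1, 6, 26, …] (period length 5).
Convergents:
  p_0/q_0 = 13/1
  p_1/q_1 = 79/6
  p_2/q_2 = 92/7
  p_3/q_3 = 171/13
  p_4/q_4 = 1118/85
  p_5/q_5 = 29239/2223
q_4 = 85 ≤ 120 < 2223 = q_5, so the answer is 1118/85.

1118/85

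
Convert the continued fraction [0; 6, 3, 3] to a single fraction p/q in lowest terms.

10/63

Using pₖ = aₖpₖ₋₁ + pₖ₋₂ and qₖ = aₖqₖ₋₁ + qₖ₋₂:
  k=0: a=0, p=0, q=1
  k=1: a=6, p=1, q=6
  k=2: a=3, p=3, q=19
  k=3: a=3, p=10, q=63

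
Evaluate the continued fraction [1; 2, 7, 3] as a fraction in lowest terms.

Using pₖ = aₖpₖ₋₁ + pₖ₋₂ and qₖ = aₖqₖ₋₁ + qₖ₋₂:
  k=0: a=1, p=1, q=1
  k=1: a=2, p=3, q=2
  k=2: a=7, p=22, q=15
  k=3: a=3, p=69, q=47

69/47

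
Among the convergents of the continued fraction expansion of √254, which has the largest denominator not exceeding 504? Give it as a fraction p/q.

√254 = [15; 1, 14, 1, 30, …] (period length 4).
Convergents:
  p_0/q_0 = 15/1
  p_1/q_1 = 16/1
  p_2/q_2 = 239/15
  p_3/q_3 = 255/16
  p_4/q_4 = 7889/495
  p_5/q_5 = 8144/511
q_4 = 495 ≤ 504 < 511 = q_5, so the answer is 7889/495.

7889/495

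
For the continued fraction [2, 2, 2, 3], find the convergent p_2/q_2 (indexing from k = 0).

Using pₖ = aₖpₖ₋₁ + pₖ₋₂, qₖ = aₖqₖ₋₁ + qₖ₋₂ (with p₋₁=1, p₋₂=0, q₋₁=0, q₋₂=1):
  k=0: a=2, p=2, q=1
  k=1: a=2, p=5, q=2
  k=2: a=2, p=12, q=5

12/5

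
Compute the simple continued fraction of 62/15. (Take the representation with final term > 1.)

[4; 7, 2]

62 = 4×15 + 2
15 = 7×2 + 1
2 = 2×1 + 0  (stop)
So 62/15 = [4; 7, 2].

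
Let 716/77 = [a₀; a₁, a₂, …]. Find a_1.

3

716 = 9·77 + 23   →  a_0 = 9
77 = 3·23 + 8   →  a_1 = 3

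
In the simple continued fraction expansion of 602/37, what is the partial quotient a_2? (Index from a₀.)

602 = 16·37 + 10   →  a_0 = 16
37 = 3·10 + 7   →  a_1 = 3
10 = 1·7 + 3   →  a_2 = 1

1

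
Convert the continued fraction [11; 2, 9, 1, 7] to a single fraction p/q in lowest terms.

1905/166

Fold from the inside: start with 7/1.
  1 + 1/7 = 8/7
  9 + 7/8 = 79/8
  2 + 8/79 = 166/79
  11 + 79/166 = 1905/166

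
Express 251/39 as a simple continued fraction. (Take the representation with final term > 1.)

[6; 2, 3, 2, 2]

251 = 6·39 + 17
39 = 2·17 + 5
17 = 3·5 + 2
5 = 2·2 + 1
2 = 2·1 + 0  (stop)
So 251/39 = [6; 2, 3, 2, 2].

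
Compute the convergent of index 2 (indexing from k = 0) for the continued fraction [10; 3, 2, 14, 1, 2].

72/7

Using pₖ = aₖpₖ₋₁ + pₖ₋₂, qₖ = aₖqₖ₋₁ + qₖ₋₂ (with p₋₁=1, p₋₂=0, q₋₁=0, q₋₂=1):
  k=0: a=10, p=10, q=1
  k=1: a=3, p=31, q=3
  k=2: a=2, p=72, q=7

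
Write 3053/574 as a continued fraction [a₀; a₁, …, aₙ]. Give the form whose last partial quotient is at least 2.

3053 = 5×574 + 183
574 = 3×183 + 25
183 = 7×25 + 8
25 = 3×8 + 1
8 = 8×1 + 0  (stop)
So 3053/574 = [5; 3, 7, 3, 8].

[5; 3, 7, 3, 8]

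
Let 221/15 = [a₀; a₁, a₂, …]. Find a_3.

221 = 14·15 + 11   →  a_0 = 14
15 = 1·11 + 4   →  a_1 = 1
11 = 2·4 + 3   →  a_2 = 2
4 = 1·3 + 1   →  a_3 = 1

1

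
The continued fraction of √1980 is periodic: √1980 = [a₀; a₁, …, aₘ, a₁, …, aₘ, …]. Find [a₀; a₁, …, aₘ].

[44; 2, 88]

a₀ = ⌊√1980⌋ = 44.
With m₀=0, d₀=1 and mₖ₊₁ = dₖaₖ − mₖ, dₖ₊₁ = (n − mₖ₊₁²)/dₖ, aₖ₊₁ = ⌊(a₀+mₖ₊₁)/dₖ₊₁⌋:
  k=1: m=44, d=44, a=2
  k=2: m=44, d=1, a=88
d=1 and a=2a₀=88 at k=2, so the next step gives (m, d) = (44, 44) again — its k=1 value — and the period has length 2.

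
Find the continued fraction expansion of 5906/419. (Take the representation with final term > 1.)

[14; 10, 2, 9, 2]

5906 = 14*419 + 40
419 = 10*40 + 19
40 = 2*19 + 2
19 = 9*2 + 1
2 = 2*1 + 0  (stop)
So 5906/419 = [14; 10, 2, 9, 2].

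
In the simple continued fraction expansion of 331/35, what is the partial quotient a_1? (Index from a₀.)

331 = 9·35 + 16   →  a_0 = 9
35 = 2·16 + 3   →  a_1 = 2

2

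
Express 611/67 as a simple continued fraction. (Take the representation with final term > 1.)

[9; 8, 2, 1, 2]

611 = 9×67 + 8
67 = 8×8 + 3
8 = 2×3 + 2
3 = 1×2 + 1
2 = 2×1 + 0  (stop)
So 611/67 = [9; 8, 2, 1, 2].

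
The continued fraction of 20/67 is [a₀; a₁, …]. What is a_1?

3

20 = 0·67 + 20   →  a_0 = 0
67 = 3·20 + 7   →  a_1 = 3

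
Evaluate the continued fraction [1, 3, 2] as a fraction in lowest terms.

Fold from the inside: start with 2/1.
  3 + 1/2 = 7/2
  1 + 2/7 = 9/7

9/7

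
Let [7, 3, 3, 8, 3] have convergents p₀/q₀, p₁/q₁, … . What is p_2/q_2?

73/10

Using pₖ = aₖpₖ₋₁ + pₖ₋₂, qₖ = aₖqₖ₋₁ + qₖ₋₂ (with p₋₁=1, p₋₂=0, q₋₁=0, q₋₂=1):
  k=0: a=7, p=7, q=1
  k=1: a=3, p=22, q=3
  k=2: a=3, p=73, q=10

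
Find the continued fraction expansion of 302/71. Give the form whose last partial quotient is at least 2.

302 = 4×71 + 18
71 = 3×18 + 17
18 = 1×17 + 1
17 = 17×1 + 0  (stop)
So 302/71 = [4; 3, 1, 17].

[4; 3, 1, 17]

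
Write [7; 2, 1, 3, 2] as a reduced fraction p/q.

Using pₖ = aₖpₖ₋₁ + pₖ₋₂ and qₖ = aₖqₖ₋₁ + qₖ₋₂:
  k=0: a=7, p=7, q=1
  k=1: a=2, p=15, q=2
  k=2: a=1, p=22, q=3
  k=3: a=3, p=81, q=11
  k=4: a=2, p=184, q=25

184/25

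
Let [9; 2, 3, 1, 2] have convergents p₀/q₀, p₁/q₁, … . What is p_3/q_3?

85/9

Using pₖ = aₖpₖ₋₁ + pₖ₋₂, qₖ = aₖqₖ₋₁ + qₖ₋₂ (with p₋₁=1, p₋₂=0, q₋₁=0, q₋₂=1):
  k=0: a=9, p=9, q=1
  k=1: a=2, p=19, q=2
  k=2: a=3, p=66, q=7
  k=3: a=1, p=85, q=9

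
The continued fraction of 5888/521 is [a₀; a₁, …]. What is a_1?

5888 = 11·521 + 157   →  a_0 = 11
521 = 3·157 + 50   →  a_1 = 3

3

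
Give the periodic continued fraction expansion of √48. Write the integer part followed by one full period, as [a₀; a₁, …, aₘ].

[6; 1, 12]

a₀ = ⌊√48⌋ = 6.
With m₀=0, d₀=1 and mₖ₊₁ = dₖaₖ − mₖ, dₖ₊₁ = (n − mₖ₊₁²)/dₖ, aₖ₊₁ = ⌊(a₀+mₖ₊₁)/dₖ₊₁⌋:
  k=1: m=6, d=12, a=1
  k=2: m=6, d=1, a=12
d=1 and a=2a₀=12 at k=2, so the next step gives (m, d) = (6, 12) again — its k=1 value — and the period has length 2.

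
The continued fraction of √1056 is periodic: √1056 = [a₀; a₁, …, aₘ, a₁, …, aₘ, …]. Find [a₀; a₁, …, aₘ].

[32; 2, 64]

a₀ = ⌊√1056⌋ = 32.
With m₀=0, d₀=1 and mₖ₊₁ = dₖaₖ − mₖ, dₖ₊₁ = (n − mₖ₊₁²)/dₖ, aₖ₊₁ = ⌊(a₀+mₖ₊₁)/dₖ₊₁⌋:
  k=1: m=32, d=32, a=2
  k=2: m=32, d=1, a=64
d=1 and a=2a₀=64 at k=2, so the next step gives (m, d) = (32, 32) again — its k=1 value — and the period has length 2.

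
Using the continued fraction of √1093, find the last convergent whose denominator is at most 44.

1091/33

√1093 = [33; 16, 1, 1, 16, 66, …] (period length 5).
Convergents:
  p_0/q_0 = 33/1
  p_1/q_1 = 529/16
  p_2/q_2 = 562/17
  p_3/q_3 = 1091/33
  p_4/q_4 = 18018/545
q_3 = 33 ≤ 44 < 545 = q_4, so the answer is 1091/33.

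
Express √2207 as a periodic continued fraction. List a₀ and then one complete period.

a₀ = ⌊√2207⌋ = 46.
With m₀=0, d₀=1 and mₖ₊₁ = dₖaₖ − mₖ, dₖ₊₁ = (n − mₖ₊₁²)/dₖ, aₖ₊₁ = ⌊(a₀+mₖ₊₁)/dₖ₊₁⌋:
  k=1: m=46, d=91, a=1
  k=2: m=45, d=2, a=45
  k=3: m=45, d=91, a=1
  k=4: m=46, d=1, a=92
d=1 and a=2a₀=92 at k=4, so the next step gives (m, d) = (46, 91) again — its k=1 value — and the period has length 4.

[46; 1, 45, 1, 92]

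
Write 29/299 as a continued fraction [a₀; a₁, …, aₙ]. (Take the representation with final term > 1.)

[0; 10, 3, 4, 2]

29 = 0·299 + 29
299 = 10·29 + 9
29 = 3·9 + 2
9 = 4·2 + 1
2 = 2·1 + 0  (stop)
So 29/299 = [0; 10, 3, 4, 2].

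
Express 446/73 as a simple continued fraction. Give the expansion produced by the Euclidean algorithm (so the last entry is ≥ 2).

[6; 9, 8]

446 = 6*73 + 8
73 = 9*8 + 1
8 = 8*1 + 0  (stop)
So 446/73 = [6; 9, 8].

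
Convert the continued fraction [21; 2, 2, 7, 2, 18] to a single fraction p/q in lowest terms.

31230/1459

Using pₖ = aₖpₖ₋₁ + pₖ₋₂ and qₖ = aₖqₖ₋₁ + qₖ₋₂:
  k=0: a=21, p=21, q=1
  k=1: a=2, p=43, q=2
  k=2: a=2, p=107, q=5
  k=3: a=7, p=792, q=37
  k=4: a=2, p=1691, q=79
  k=5: a=18, p=31230, q=1459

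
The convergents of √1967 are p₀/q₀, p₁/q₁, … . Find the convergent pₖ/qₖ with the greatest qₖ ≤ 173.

2528/57

√1967 = [44; 2, 1, 5, 1, 2, 88, …] (period length 6).
Convergents:
  p_0/q_0 = 44/1
  p_1/q_1 = 89/2
  p_2/q_2 = 133/3
  p_3/q_3 = 754/17
  p_4/q_4 = 887/20
  p_5/q_5 = 2528/57
  p_6/q_6 = 223351/5036
q_5 = 57 ≤ 173 < 5036 = q_6, so the answer is 2528/57.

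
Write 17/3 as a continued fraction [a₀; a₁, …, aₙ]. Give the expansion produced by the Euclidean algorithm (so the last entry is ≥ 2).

[5; 1, 2]

17 = 5·3 + 2
3 = 1·2 + 1
2 = 2·1 + 0  (stop)
So 17/3 = [5; 1, 2].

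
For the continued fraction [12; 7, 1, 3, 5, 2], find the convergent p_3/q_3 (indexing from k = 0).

376/31

Using pₖ = aₖpₖ₋₁ + pₖ₋₂, qₖ = aₖqₖ₋₁ + qₖ₋₂ (with p₋₁=1, p₋₂=0, q₋₁=0, q₋₂=1):
  k=0: a=12, p=12, q=1
  k=1: a=7, p=85, q=7
  k=2: a=1, p=97, q=8
  k=3: a=3, p=376, q=31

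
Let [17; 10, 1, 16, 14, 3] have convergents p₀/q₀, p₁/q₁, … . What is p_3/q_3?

Using pₖ = aₖpₖ₋₁ + pₖ₋₂, qₖ = aₖqₖ₋₁ + qₖ₋₂ (with p₋₁=1, p₋₂=0, q₋₁=0, q₋₂=1):
  k=0: a=17, p=17, q=1
  k=1: a=10, p=171, q=10
  k=2: a=1, p=188, q=11
  k=3: a=16, p=3179, q=186

3179/186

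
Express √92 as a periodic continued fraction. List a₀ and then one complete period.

a₀ = ⌊√92⌋ = 9.
With m₀=0, d₀=1 and mₖ₊₁ = dₖaₖ − mₖ, dₖ₊₁ = (n − mₖ₊₁²)/dₖ, aₖ₊₁ = ⌊(a₀+mₖ₊₁)/dₖ₊₁⌋:
  k=1: m=9, d=11, a=1
  k=2: m=2, d=8, a=1
  k=3: m=6, d=7, a=2
  k=4: m=8, d=4, a=4
  k=5: m=8, d=7, a=2
  k=6: m=6, d=8, a=1
  k=7: m=2, d=11, a=1
  k=8: m=9, d=1, a=18
d=1 and a=2a₀=18 at k=8, so the next step gives (m, d) = (9, 11) again — its k=1 value — and the period has length 8.

[9; 1, 1, 2, 4, 2, 1, 1, 18]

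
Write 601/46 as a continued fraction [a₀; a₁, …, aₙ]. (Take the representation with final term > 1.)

601 = 13*46 + 3
46 = 15*3 + 1
3 = 3*1 + 0  (stop)
So 601/46 = [13; 15, 3].

[13; 15, 3]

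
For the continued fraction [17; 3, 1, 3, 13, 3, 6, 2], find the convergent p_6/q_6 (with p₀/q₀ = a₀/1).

66838/3871

Using pₖ = aₖpₖ₋₁ + pₖ₋₂, qₖ = aₖqₖ₋₁ + qₖ₋₂ (with p₋₁=1, p₋₂=0, q₋₁=0, q₋₂=1):
  k=0: a=17, p=17, q=1
  k=1: a=3, p=52, q=3
  k=2: a=1, p=69, q=4
  k=3: a=3, p=259, q=15
  k=4: a=13, p=3436, q=199
  k=5: a=3, p=10567, q=612
  k=6: a=6, p=66838, q=3871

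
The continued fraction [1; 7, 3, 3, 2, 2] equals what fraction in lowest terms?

Fold from the inside: start with 2/1.
  2 + 1/2 = 5/2
  3 + 2/5 = 17/5
  3 + 5/17 = 56/17
  7 + 17/56 = 409/56
  1 + 56/409 = 465/409

465/409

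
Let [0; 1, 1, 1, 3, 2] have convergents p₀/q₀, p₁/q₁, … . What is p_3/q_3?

2/3

Using pₖ = aₖpₖ₋₁ + pₖ₋₂, qₖ = aₖqₖ₋₁ + qₖ₋₂ (with p₋₁=1, p₋₂=0, q₋₁=0, q₋₂=1):
  k=0: a=0, p=0, q=1
  k=1: a=1, p=1, q=1
  k=2: a=1, p=1, q=2
  k=3: a=1, p=2, q=3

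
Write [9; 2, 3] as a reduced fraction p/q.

66/7

Fold from the inside: start with 3/1.
  2 + 1/3 = 7/3
  9 + 3/7 = 66/7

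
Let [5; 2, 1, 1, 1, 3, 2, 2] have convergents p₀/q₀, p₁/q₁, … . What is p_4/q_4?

43/8

Using pₖ = aₖpₖ₋₁ + pₖ₋₂, qₖ = aₖqₖ₋₁ + qₖ₋₂ (with p₋₁=1, p₋₂=0, q₋₁=0, q₋₂=1):
  k=0: a=5, p=5, q=1
  k=1: a=2, p=11, q=2
  k=2: a=1, p=16, q=3
  k=3: a=1, p=27, q=5
  k=4: a=1, p=43, q=8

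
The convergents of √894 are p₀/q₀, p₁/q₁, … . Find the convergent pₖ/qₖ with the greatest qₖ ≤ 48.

299/10

√894 = [29; 1, 8, 1, 58, …] (period length 4).
Convergents:
  p_0/q_0 = 29/1
  p_1/q_1 = 30/1
  p_2/q_2 = 269/9
  p_3/q_3 = 299/10
  p_4/q_4 = 17611/589
q_3 = 10 ≤ 48 < 589 = q_4, so the answer is 299/10.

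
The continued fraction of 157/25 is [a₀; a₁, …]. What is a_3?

157 = 6·25 + 7   →  a_0 = 6
25 = 3·7 + 4   →  a_1 = 3
7 = 1·4 + 3   →  a_2 = 1
4 = 1·3 + 1   →  a_3 = 1

1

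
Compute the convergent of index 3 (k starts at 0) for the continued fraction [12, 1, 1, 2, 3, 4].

63/5

Using pₖ = aₖpₖ₋₁ + pₖ₋₂, qₖ = aₖqₖ₋₁ + qₖ₋₂ (with p₋₁=1, p₋₂=0, q₋₁=0, q₋₂=1):
  k=0: a=12, p=12, q=1
  k=1: a=1, p=13, q=1
  k=2: a=1, p=25, q=2
  k=3: a=2, p=63, q=5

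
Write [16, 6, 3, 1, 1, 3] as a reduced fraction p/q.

Fold from the inside: start with 3/1.
  1 + 1/3 = 4/3
  1 + 3/4 = 7/4
  3 + 4/7 = 25/7
  6 + 7/25 = 157/25
  16 + 25/157 = 2537/157

2537/157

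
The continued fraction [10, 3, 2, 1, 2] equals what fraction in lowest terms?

278/27

Using pₖ = aₖpₖ₋₁ + pₖ₋₂ and qₖ = aₖqₖ₋₁ + qₖ₋₂:
  k=0: a=10, p=10, q=1
  k=1: a=3, p=31, q=3
  k=2: a=2, p=72, q=7
  k=3: a=1, p=103, q=10
  k=4: a=2, p=278, q=27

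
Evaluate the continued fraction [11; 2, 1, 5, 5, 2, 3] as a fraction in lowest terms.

Fold from the inside: start with 3/1.
  2 + 1/3 = 7/3
  5 + 3/7 = 38/7
  5 + 7/38 = 197/38
  1 + 38/197 = 235/197
  2 + 197/235 = 667/235
  11 + 235/667 = 7572/667

7572/667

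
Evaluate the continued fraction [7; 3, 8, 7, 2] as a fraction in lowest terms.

2789/381

Fold from the inside: start with 2/1.
  7 + 1/2 = 15/2
  8 + 2/15 = 122/15
  3 + 15/122 = 381/122
  7 + 122/381 = 2789/381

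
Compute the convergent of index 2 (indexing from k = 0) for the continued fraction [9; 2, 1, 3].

28/3

Using pₖ = aₖpₖ₋₁ + pₖ₋₂, qₖ = aₖqₖ₋₁ + qₖ₋₂ (with p₋₁=1, p₋₂=0, q₋₁=0, q₋₂=1):
  k=0: a=9, p=9, q=1
  k=1: a=2, p=19, q=2
  k=2: a=1, p=28, q=3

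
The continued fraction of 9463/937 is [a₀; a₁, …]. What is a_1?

10

9463 = 10·937 + 93   →  a_0 = 10
937 = 10·93 + 7   →  a_1 = 10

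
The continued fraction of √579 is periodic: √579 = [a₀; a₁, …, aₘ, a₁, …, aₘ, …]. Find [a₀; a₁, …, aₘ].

a₀ = ⌊√579⌋ = 24.
With m₀=0, d₀=1 and mₖ₊₁ = dₖaₖ − mₖ, dₖ₊₁ = (n − mₖ₊₁²)/dₖ, aₖ₊₁ = ⌊(a₀+mₖ₊₁)/dₖ₊₁⌋:
  k=1: m=24, d=3, a=16
  k=2: m=24, d=1, a=48
d=1 and a=2a₀=48 at k=2, so the next step gives (m, d) = (24, 3) again — its k=1 value — and the period has length 2.

[24; 16, 48]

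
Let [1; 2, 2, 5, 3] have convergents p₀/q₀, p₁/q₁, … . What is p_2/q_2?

Using pₖ = aₖpₖ₋₁ + pₖ₋₂, qₖ = aₖqₖ₋₁ + qₖ₋₂ (with p₋₁=1, p₋₂=0, q₋₁=0, q₋₂=1):
  k=0: a=1, p=1, q=1
  k=1: a=2, p=3, q=2
  k=2: a=2, p=7, q=5

7/5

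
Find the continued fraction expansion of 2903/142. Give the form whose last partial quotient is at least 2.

[20; 2, 3, 1, 15]

2903 = 20*142 + 63
142 = 2*63 + 16
63 = 3*16 + 15
16 = 1*15 + 1
15 = 15*1 + 0  (stop)
So 2903/142 = [20; 2, 3, 1, 15].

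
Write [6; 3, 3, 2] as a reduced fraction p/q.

145/23

Using pₖ = aₖpₖ₋₁ + pₖ₋₂ and qₖ = aₖqₖ₋₁ + qₖ₋₂:
  k=0: a=6, p=6, q=1
  k=1: a=3, p=19, q=3
  k=2: a=3, p=63, q=10
  k=3: a=2, p=145, q=23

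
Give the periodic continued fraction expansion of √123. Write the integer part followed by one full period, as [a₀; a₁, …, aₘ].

[11; 11, 22]

a₀ = ⌊√123⌋ = 11.
With m₀=0, d₀=1 and mₖ₊₁ = dₖaₖ − mₖ, dₖ₊₁ = (n − mₖ₊₁²)/dₖ, aₖ₊₁ = ⌊(a₀+mₖ₊₁)/dₖ₊₁⌋:
  k=1: m=11, d=2, a=11
  k=2: m=11, d=1, a=22
d=1 and a=2a₀=22 at k=2, so the next step gives (m, d) = (11, 2) again — its k=1 value — and the period has length 2.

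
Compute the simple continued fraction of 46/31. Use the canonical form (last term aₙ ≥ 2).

46 = 1·31 + 15
31 = 2·15 + 1
15 = 15·1 + 0  (stop)
So 46/31 = [1; 2, 15].

[1; 2, 15]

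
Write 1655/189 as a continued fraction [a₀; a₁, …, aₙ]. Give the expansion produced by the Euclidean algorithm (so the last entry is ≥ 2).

1655 = 8*189 + 143
189 = 1*143 + 46
143 = 3*46 + 5
46 = 9*5 + 1
5 = 5*1 + 0  (stop)
So 1655/189 = [8; 1, 3, 9, 5].

[8; 1, 3, 9, 5]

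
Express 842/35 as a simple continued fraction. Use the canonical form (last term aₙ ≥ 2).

842 = 24*35 + 2
35 = 17*2 + 1
2 = 2*1 + 0  (stop)
So 842/35 = [24; 17, 2].

[24; 17, 2]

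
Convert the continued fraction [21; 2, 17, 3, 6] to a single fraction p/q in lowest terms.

14546/677

Using pₖ = aₖpₖ₋₁ + pₖ₋₂ and qₖ = aₖqₖ₋₁ + qₖ₋₂:
  k=0: a=21, p=21, q=1
  k=1: a=2, p=43, q=2
  k=2: a=17, p=752, q=35
  k=3: a=3, p=2299, q=107
  k=4: a=6, p=14546, q=677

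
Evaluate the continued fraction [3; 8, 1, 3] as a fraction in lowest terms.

109/35

Using pₖ = aₖpₖ₋₁ + pₖ₋₂ and qₖ = aₖqₖ₋₁ + qₖ₋₂:
  k=0: a=3, p=3, q=1
  k=1: a=8, p=25, q=8
  k=2: a=1, p=28, q=9
  k=3: a=3, p=109, q=35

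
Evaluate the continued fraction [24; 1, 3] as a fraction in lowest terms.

99/4

Fold from the inside: start with 3/1.
  1 + 1/3 = 4/3
  24 + 3/4 = 99/4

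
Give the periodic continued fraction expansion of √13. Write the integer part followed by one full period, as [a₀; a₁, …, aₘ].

[3; 1, 1, 1, 1, 6]

a₀ = ⌊√13⌋ = 3.
With m₀=0, d₀=1 and mₖ₊₁ = dₖaₖ − mₖ, dₖ₊₁ = (n − mₖ₊₁²)/dₖ, aₖ₊₁ = ⌊(a₀+mₖ₊₁)/dₖ₊₁⌋:
  k=1: m=3, d=4, a=1
  k=2: m=1, d=3, a=1
  k=3: m=2, d=3, a=1
  k=4: m=1, d=4, a=1
  k=5: m=3, d=1, a=6
d=1 and a=2a₀=6 at k=5, so the next step gives (m, d) = (3, 4) again — its k=1 value — and the period has length 5.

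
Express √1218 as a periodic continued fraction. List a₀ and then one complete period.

a₀ = ⌊√1218⌋ = 34.
With m₀=0, d₀=1 and mₖ₊₁ = dₖaₖ − mₖ, dₖ₊₁ = (n − mₖ₊₁²)/dₖ, aₖ₊₁ = ⌊(a₀+mₖ₊₁)/dₖ₊₁⌋:
  k=1: m=34, d=62, a=1
  k=2: m=28, d=7, a=8
  k=3: m=28, d=62, a=1
  k=4: m=34, d=1, a=68
d=1 and a=2a₀=68 at k=4, so the next step gives (m, d) = (34, 62) again — its k=1 value — and the period has length 4.

[34; 1, 8, 1, 68]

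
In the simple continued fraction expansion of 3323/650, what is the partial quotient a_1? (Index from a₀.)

3323 = 5·650 + 73   →  a_0 = 5
650 = 8·73 + 66   →  a_1 = 8

8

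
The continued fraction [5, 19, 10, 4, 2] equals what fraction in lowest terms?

8877/1757

Fold from the inside: start with 2/1.
  4 + 1/2 = 9/2
  10 + 2/9 = 92/9
  19 + 9/92 = 1757/92
  5 + 92/1757 = 8877/1757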